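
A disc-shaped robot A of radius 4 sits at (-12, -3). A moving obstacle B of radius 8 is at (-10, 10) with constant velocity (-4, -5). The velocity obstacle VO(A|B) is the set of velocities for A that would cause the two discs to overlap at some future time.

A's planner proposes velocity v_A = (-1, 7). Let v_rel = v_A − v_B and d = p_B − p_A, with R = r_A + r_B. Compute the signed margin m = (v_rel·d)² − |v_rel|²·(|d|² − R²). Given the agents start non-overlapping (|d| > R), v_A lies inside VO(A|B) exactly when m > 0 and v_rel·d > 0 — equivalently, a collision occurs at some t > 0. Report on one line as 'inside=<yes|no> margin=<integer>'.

d = (2, 13),  |d|² = 173;  R = 4+8 = 12,  c = 173−12² = 29
v_rel = (3, 12),  |v_rel|² = 153;  v_rel·d = (3)·(2) + (12)·(13) = 162
153·t² − 324·t + 29 = 0  ⇒  m = 162² − 153·29 = 21807
m = 21807 > 0,  v_rel·d = 162 > 0  ⇒  inside

inside=yes margin=21807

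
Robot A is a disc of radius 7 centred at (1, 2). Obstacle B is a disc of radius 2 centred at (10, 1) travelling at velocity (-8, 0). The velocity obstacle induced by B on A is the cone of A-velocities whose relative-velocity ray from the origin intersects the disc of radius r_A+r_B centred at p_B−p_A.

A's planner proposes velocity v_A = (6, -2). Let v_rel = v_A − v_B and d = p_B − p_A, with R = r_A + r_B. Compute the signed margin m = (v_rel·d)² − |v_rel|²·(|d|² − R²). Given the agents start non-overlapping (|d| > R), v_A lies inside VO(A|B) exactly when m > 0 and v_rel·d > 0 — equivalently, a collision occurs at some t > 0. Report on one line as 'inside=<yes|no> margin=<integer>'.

d = (9, -1),  |d|² = 82;  R = 7+2 = 9,  c = 82−9² = 1
v_rel = (14, -2),  |v_rel|² = 200;  v_rel·d = (14)·(9) + (-2)·(-1) = 128
200·t² − 256·t + 1 = 0  ⇒  m = 128² − 200·1 = 16184
m = 16184 > 0,  v_rel·d = 128 > 0  ⇒  inside

inside=yes margin=16184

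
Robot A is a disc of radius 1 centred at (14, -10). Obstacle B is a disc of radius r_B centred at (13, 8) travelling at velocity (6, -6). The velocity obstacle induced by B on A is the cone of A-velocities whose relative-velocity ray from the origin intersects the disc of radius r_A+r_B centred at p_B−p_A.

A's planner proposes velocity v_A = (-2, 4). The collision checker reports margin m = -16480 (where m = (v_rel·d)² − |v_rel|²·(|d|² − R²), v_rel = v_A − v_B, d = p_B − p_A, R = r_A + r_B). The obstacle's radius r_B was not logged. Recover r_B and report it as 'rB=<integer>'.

m = -16480
d = (-1, 18);  v_rel = (-8, 10),  |v_rel|² = 164
v_rel×d = (-8)·(18) − (10)·(-1) = -134
since m = R²·164 − (-134)²:  R² = (17956 + -16480) / 164 = 9
R = √9 = 3  ⇒  r_B = 3 − 1 = 2

rB=2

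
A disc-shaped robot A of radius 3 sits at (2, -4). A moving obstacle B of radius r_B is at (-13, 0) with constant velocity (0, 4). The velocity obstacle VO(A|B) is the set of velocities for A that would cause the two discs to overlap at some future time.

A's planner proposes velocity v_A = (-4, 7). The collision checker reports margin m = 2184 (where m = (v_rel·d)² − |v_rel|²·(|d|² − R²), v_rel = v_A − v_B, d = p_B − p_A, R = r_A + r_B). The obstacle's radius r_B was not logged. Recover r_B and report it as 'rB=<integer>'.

m = 2184
d = (-15, 4);  v_rel = (-4, 3),  |v_rel|² = 25
v_rel×d = (-4)·(4) − (3)·(-15) = 29
since m = R²·25 − 29²:  R² = (841 + 2184) / 25 = 121
R = √121 = 11  ⇒  r_B = 11 − 3 = 8

rB=8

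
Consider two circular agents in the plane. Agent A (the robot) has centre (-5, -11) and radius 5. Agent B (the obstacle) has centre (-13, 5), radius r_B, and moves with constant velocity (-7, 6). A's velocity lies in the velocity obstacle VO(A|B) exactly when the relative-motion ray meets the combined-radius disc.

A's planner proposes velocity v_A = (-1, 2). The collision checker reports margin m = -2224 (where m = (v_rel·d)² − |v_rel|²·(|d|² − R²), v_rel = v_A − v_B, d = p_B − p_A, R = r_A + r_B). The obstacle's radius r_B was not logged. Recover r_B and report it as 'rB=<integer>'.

m = -2224
d = (-8, 16);  v_rel = (6, -4),  |v_rel|² = 52
v_rel×d = (6)·(16) − (-4)·(-8) = 64
since m = R²·52 − 64²:  R² = (4096 + -2224) / 52 = 36
R = √36 = 6  ⇒  r_B = 6 − 5 = 1

rB=1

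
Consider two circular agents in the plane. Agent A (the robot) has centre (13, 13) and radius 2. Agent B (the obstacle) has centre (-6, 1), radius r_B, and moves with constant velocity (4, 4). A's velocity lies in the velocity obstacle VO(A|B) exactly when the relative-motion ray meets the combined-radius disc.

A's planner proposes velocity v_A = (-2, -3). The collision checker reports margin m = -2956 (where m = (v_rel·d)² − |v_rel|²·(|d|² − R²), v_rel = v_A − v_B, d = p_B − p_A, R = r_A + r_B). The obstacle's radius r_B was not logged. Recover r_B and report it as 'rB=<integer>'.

m = -2956
d = (-19, -12);  v_rel = (-6, -7),  |v_rel|² = 85
v_rel×d = (-6)·(-12) − (-7)·(-19) = -61
since m = R²·85 − (-61)²:  R² = (3721 + -2956) / 85 = 9
R = √9 = 3  ⇒  r_B = 3 − 2 = 1

rB=1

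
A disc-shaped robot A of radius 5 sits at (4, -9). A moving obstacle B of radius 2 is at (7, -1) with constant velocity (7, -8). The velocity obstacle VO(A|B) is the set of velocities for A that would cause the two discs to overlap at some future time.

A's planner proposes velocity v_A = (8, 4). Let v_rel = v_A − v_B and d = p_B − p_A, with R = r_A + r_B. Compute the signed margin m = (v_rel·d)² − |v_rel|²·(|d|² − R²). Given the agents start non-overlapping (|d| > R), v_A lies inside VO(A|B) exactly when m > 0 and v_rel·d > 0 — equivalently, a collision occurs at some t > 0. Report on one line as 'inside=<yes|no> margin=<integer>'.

d = (3, 8),  |d|² = 73;  R = 5+2 = 7,  c = 73−7² = 24
v_rel = (1, 12),  |v_rel|² = 145;  v_rel·d = (1)·(3) + (12)·(8) = 99
145·t² − 198·t + 24 = 0  ⇒  m = 99² − 145·24 = 6321
m = 6321 > 0,  v_rel·d = 99 > 0  ⇒  inside

inside=yes margin=6321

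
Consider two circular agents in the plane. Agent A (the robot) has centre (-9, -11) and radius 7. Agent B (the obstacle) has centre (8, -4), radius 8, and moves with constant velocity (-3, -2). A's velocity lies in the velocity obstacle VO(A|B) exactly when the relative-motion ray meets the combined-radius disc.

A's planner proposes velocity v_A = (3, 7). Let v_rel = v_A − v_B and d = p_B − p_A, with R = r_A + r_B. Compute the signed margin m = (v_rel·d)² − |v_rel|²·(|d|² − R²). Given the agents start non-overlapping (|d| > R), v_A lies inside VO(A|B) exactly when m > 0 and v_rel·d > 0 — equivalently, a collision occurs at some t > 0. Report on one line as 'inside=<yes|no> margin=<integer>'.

d = (17, 7),  |d|² = 338;  R = 7+8 = 15,  c = 338−15² = 113
v_rel = (6, 9),  |v_rel|² = 117;  v_rel·d = (6)·(17) + (9)·(7) = 165
117·t² − 330·t + 113 = 0  ⇒  m = 165² − 117·113 = 14004
m = 14004 > 0,  v_rel·d = 165 > 0  ⇒  inside

inside=yes margin=14004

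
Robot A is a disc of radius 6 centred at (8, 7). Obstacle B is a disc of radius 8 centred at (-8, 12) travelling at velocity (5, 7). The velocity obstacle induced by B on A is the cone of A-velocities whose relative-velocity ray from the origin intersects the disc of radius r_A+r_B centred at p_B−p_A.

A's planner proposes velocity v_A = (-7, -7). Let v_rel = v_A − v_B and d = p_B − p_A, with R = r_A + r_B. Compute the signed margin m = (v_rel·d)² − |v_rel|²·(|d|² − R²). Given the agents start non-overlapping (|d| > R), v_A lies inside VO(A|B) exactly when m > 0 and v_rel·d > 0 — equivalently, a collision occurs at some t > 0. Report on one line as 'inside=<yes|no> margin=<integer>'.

d = (-16, 5),  |d|² = 281;  R = 6+8 = 14,  c = 281−14² = 85
v_rel = (-12, -14),  |v_rel|² = 340;  v_rel·d = (-12)·(-16) + (-14)·(5) = 122
340·t² − 244·t + 85 = 0  ⇒  m = 122² − 340·85 = -14016
m = -14016 < 0,  v_rel·d = 122 > 0  ⇒  outside

inside=no margin=-14016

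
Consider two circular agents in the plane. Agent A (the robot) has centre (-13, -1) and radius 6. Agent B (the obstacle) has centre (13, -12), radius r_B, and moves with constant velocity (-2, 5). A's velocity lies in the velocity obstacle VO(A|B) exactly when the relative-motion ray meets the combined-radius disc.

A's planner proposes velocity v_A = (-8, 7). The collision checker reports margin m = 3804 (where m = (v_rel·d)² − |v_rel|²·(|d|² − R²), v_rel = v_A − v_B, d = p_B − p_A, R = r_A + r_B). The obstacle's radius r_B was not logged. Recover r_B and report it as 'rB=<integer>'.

m = 3804
d = (26, -11);  v_rel = (-6, 2),  |v_rel|² = 40
v_rel×d = (-6)·(-11) − (2)·(26) = 14
since m = R²·40 − 14²:  R² = (196 + 3804) / 40 = 100
R = √100 = 10  ⇒  r_B = 10 − 6 = 4

rB=4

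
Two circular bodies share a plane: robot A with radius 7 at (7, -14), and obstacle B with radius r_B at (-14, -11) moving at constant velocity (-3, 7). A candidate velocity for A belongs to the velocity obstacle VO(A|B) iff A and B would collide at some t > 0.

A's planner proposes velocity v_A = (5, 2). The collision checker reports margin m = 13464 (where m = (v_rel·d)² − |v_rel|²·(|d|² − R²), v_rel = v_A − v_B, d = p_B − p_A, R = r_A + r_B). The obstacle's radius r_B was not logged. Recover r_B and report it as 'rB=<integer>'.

m = 13464
d = (-21, 3);  v_rel = (8, -5),  |v_rel|² = 89
v_rel×d = (8)·(3) − (-5)·(-21) = -81
since m = R²·89 − (-81)²:  R² = (6561 + 13464) / 89 = 225
R = √225 = 15  ⇒  r_B = 15 − 7 = 8

rB=8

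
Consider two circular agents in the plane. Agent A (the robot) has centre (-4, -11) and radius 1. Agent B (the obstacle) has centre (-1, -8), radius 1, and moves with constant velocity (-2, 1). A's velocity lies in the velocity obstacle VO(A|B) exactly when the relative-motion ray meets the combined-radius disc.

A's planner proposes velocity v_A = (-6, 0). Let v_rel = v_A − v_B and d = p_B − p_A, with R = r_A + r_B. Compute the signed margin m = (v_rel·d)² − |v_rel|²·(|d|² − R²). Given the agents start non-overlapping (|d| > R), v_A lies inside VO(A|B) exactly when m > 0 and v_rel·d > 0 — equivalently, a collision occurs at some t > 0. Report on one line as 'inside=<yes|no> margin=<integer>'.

d = (3, 3),  |d|² = 18;  R = 1+1 = 2,  c = 18−2² = 14
v_rel = (-4, -1),  |v_rel|² = 17;  v_rel·d = (-4)·(3) + (-1)·(3) = -15
17·t² + 30·t + 14 = 0  ⇒  m = (-15)² − 17·14 = -13
m = -13 < 0,  v_rel·d = -15 < 0  ⇒  outside

inside=no margin=-13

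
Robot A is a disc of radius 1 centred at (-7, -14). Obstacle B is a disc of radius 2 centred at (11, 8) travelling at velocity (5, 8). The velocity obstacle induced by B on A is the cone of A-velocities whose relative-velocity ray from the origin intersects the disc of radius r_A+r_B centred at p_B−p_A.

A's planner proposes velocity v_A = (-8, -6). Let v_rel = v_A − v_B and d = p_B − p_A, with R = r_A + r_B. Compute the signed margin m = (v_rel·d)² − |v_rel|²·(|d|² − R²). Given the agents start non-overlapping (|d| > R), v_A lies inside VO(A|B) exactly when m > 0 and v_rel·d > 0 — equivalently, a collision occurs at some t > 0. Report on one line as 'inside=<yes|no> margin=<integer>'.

d = (18, 22),  |d|² = 808;  R = 1+2 = 3,  c = 808−3² = 799
v_rel = (-13, -14),  |v_rel|² = 365;  v_rel·d = (-13)·(18) + (-14)·(22) = -542
365·t² + 1084·t + 799 = 0  ⇒  m = (-542)² − 365·799 = 2129
m = 2129 > 0,  v_rel·d = -542 < 0  ⇒  outside

inside=no margin=2129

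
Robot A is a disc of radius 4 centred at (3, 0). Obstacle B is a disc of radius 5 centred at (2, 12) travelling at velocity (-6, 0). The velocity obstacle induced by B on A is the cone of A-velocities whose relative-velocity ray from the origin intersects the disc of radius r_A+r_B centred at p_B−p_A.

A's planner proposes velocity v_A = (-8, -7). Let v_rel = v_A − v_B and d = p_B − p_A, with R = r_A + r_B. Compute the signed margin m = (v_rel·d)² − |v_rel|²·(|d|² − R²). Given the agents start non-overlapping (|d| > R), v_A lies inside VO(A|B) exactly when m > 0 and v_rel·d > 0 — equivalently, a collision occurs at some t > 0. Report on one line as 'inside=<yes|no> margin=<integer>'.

d = (-1, 12),  |d|² = 145;  R = 4+5 = 9,  c = 145−9² = 64
v_rel = (-2, -7),  |v_rel|² = 53;  v_rel·d = (-2)·(-1) + (-7)·(12) = -82
53·t² + 164·t + 64 = 0  ⇒  m = (-82)² − 53·64 = 3332
m = 3332 > 0,  v_rel·d = -82 < 0  ⇒  outside

inside=no margin=3332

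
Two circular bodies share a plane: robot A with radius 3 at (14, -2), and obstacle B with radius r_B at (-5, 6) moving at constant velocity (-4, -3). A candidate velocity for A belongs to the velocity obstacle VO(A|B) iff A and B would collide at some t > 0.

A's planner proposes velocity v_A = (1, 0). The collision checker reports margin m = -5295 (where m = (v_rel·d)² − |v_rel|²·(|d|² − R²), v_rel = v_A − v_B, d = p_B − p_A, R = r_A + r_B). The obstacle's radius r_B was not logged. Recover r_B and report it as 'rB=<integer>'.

m = -5295
d = (-19, 8);  v_rel = (5, 3),  |v_rel|² = 34
v_rel×d = (5)·(8) − (3)·(-19) = 97
since m = R²·34 − 97²:  R² = (9409 + -5295) / 34 = 121
R = √121 = 11  ⇒  r_B = 11 − 3 = 8

rB=8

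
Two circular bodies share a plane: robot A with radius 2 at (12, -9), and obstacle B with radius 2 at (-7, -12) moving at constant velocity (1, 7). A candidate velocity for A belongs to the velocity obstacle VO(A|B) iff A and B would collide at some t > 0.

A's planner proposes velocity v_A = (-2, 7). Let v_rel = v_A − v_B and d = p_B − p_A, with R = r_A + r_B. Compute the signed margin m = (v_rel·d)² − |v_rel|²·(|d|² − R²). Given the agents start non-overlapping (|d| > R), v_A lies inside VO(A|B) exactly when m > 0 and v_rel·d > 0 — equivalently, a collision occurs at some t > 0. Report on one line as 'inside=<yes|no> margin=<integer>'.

d = (-19, -3),  |d|² = 370;  R = 2+2 = 4,  c = 370−4² = 354
v_rel = (-3, 0),  |v_rel|² = 9;  v_rel·d = (-3)·(-19) + (0)·(-3) = 57
9·t² − 114·t + 354 = 0  ⇒  m = 57² − 9·354 = 63
m = 63 > 0,  v_rel·d = 57 > 0  ⇒  inside

inside=yes margin=63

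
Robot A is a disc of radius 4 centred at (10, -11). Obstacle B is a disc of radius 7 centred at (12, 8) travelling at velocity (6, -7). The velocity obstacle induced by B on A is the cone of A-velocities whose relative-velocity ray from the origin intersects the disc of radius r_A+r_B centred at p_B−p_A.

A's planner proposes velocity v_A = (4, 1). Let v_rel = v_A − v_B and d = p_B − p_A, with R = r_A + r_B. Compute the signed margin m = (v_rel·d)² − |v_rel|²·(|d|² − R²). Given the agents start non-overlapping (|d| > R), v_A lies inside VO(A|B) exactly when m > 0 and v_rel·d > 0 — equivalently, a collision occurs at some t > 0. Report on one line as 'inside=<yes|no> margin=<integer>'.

d = (2, 19),  |d|² = 365;  R = 4+7 = 11,  c = 365−11² = 244
v_rel = (-2, 8),  |v_rel|² = 68;  v_rel·d = (-2)·(2) + (8)·(19) = 148
68·t² − 296·t + 244 = 0  ⇒  m = 148² − 68·244 = 5312
m = 5312 > 0,  v_rel·d = 148 > 0  ⇒  inside

inside=yes margin=5312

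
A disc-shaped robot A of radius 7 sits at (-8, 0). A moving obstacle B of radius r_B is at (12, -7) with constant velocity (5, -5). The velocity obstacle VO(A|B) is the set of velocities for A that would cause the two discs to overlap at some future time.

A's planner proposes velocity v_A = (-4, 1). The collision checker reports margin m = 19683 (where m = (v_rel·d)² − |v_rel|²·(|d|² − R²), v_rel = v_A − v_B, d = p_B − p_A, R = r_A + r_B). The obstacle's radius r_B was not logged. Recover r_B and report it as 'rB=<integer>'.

m = 19683
d = (20, -7);  v_rel = (-9, 6),  |v_rel|² = 117
v_rel×d = (-9)·(-7) − (6)·(20) = -57
since m = R²·117 − (-57)²:  R² = (3249 + 19683) / 117 = 196
R = √196 = 14  ⇒  r_B = 14 − 7 = 7

rB=7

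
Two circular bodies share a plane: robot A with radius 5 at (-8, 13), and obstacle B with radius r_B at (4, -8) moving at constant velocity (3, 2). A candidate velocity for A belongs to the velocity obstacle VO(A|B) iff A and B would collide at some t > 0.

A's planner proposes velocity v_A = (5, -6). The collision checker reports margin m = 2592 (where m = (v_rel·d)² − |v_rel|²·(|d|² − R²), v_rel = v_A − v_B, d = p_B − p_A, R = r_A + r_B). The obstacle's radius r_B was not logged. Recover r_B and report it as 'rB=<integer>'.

m = 2592
d = (12, -21);  v_rel = (2, -8),  |v_rel|² = 68
v_rel×d = (2)·(-21) − (-8)·(12) = 54
since m = R²·68 − 54²:  R² = (2916 + 2592) / 68 = 81
R = √81 = 9  ⇒  r_B = 9 − 5 = 4

rB=4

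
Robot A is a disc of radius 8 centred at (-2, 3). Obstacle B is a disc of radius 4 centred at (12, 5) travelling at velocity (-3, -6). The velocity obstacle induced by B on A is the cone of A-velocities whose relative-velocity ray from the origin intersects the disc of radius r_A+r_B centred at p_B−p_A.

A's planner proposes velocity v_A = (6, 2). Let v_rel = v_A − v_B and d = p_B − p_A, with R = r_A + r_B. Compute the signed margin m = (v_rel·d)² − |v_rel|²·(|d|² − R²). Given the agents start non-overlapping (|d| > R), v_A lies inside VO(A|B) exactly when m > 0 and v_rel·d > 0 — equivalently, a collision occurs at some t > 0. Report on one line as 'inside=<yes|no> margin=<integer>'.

d = (14, 2),  |d|² = 200;  R = 8+4 = 12,  c = 200−12² = 56
v_rel = (9, 8),  |v_rel|² = 145;  v_rel·d = (9)·(14) + (8)·(2) = 142
145·t² − 284·t + 56 = 0  ⇒  m = 142² − 145·56 = 12044
m = 12044 > 0,  v_rel·d = 142 > 0  ⇒  inside

inside=yes margin=12044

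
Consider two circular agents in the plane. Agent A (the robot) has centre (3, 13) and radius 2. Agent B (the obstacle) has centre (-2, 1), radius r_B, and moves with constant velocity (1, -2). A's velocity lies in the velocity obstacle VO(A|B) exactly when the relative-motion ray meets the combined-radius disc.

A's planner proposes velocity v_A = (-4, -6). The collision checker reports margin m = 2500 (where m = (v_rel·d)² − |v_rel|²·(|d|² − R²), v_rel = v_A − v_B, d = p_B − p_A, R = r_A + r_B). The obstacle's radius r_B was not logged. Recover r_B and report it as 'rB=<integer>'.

m = 2500
d = (-5, -12);  v_rel = (-5, -4),  |v_rel|² = 41
v_rel×d = (-5)·(-12) − (-4)·(-5) = 40
since m = R²·41 − 40²:  R² = (1600 + 2500) / 41 = 100
R = √100 = 10  ⇒  r_B = 10 − 2 = 8

rB=8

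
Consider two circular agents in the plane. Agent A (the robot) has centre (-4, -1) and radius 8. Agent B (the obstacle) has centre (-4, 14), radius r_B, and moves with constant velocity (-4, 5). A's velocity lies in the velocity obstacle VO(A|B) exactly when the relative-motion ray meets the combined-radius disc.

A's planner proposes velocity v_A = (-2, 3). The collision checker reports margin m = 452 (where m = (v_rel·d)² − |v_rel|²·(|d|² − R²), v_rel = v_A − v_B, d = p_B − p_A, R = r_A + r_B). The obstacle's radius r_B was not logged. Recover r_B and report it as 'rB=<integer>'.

m = 452
d = (0, 15);  v_rel = (2, -2),  |v_rel|² = 8
v_rel×d = (2)·(15) − (-2)·(0) = 30
since m = R²·8 − 30²:  R² = (900 + 452) / 8 = 169
R = √169 = 13  ⇒  r_B = 13 − 8 = 5

rB=5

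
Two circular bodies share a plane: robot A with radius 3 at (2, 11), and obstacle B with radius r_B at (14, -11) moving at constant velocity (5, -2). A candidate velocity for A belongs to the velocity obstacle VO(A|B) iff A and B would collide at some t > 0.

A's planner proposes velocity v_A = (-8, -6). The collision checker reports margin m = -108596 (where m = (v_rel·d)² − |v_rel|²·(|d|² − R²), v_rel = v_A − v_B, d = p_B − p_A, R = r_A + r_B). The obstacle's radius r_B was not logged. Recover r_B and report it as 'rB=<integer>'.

m = -108596
d = (12, -22);  v_rel = (-13, -4),  |v_rel|² = 185
v_rel×d = (-13)·(-22) − (-4)·(12) = 334
since m = R²·185 − 334²:  R² = (111556 + -108596) / 185 = 16
R = √16 = 4  ⇒  r_B = 4 − 3 = 1

rB=1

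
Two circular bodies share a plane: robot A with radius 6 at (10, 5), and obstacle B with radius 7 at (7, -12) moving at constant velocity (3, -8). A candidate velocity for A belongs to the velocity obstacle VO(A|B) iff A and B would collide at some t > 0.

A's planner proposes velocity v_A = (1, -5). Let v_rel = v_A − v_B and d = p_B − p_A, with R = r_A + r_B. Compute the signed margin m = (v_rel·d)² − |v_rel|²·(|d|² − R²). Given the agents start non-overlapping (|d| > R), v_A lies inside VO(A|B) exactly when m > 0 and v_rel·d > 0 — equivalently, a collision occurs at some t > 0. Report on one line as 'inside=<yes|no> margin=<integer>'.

d = (-3, -17),  |d|² = 298;  R = 6+7 = 13,  c = 298−13² = 129
v_rel = (-2, 3),  |v_rel|² = 13;  v_rel·d = (-2)·(-3) + (3)·(-17) = -45
13·t² + 90·t + 129 = 0  ⇒  m = (-45)² − 13·129 = 348
m = 348 > 0,  v_rel·d = -45 < 0  ⇒  outside

inside=no margin=348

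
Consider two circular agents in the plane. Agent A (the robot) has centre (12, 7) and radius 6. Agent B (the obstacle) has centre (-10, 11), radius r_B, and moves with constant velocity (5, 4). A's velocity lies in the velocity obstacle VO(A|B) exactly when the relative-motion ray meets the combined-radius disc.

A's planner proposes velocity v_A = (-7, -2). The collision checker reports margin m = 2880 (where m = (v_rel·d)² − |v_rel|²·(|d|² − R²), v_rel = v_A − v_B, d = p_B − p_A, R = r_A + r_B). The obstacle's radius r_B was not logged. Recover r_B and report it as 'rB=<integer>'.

m = 2880
d = (-22, 4);  v_rel = (-12, -6),  |v_rel|² = 180
v_rel×d = (-12)·(4) − (-6)·(-22) = -180
since m = R²·180 − (-180)²:  R² = (32400 + 2880) / 180 = 196
R = √196 = 14  ⇒  r_B = 14 − 6 = 8

rB=8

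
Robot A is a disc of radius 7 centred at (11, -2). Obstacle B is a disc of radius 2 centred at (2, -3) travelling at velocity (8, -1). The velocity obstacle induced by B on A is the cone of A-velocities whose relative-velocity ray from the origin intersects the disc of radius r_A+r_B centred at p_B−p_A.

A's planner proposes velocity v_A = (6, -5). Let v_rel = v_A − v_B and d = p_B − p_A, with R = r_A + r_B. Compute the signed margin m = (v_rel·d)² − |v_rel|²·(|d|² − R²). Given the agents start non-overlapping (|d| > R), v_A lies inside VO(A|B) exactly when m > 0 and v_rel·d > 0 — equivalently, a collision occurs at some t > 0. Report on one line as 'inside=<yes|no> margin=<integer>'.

d = (-9, -1),  |d|² = 82;  R = 7+2 = 9,  c = 82−9² = 1
v_rel = (-2, -4),  |v_rel|² = 20;  v_rel·d = (-2)·(-9) + (-4)·(-1) = 22
20·t² − 44·t + 1 = 0  ⇒  m = 22² − 20·1 = 464
m = 464 > 0,  v_rel·d = 22 > 0  ⇒  inside

inside=yes margin=464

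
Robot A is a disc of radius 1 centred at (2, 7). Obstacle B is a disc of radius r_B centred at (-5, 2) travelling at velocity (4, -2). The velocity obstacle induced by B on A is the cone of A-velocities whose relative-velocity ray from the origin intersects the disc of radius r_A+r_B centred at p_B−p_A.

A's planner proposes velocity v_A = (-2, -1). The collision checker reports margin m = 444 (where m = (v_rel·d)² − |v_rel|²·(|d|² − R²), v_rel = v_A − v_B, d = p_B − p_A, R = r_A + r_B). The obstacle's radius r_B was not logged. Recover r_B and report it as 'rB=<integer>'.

m = 444
d = (-7, -5);  v_rel = (-6, 1),  |v_rel|² = 37
v_rel×d = (-6)·(-5) − (1)·(-7) = 37
since m = R²·37 − 37²:  R² = (1369 + 444) / 37 = 49
R = √49 = 7  ⇒  r_B = 7 − 1 = 6

rB=6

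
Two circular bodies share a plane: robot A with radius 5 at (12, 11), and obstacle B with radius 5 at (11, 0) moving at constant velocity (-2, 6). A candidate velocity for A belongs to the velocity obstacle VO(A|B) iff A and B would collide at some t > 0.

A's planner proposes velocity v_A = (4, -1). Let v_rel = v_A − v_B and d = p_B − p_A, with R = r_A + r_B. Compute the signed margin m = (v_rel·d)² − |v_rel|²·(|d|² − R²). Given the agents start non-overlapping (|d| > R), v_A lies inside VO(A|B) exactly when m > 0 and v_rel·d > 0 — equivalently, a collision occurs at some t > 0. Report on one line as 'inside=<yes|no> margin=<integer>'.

d = (-1, -11),  |d|² = 122;  R = 5+5 = 10,  c = 122−10² = 22
v_rel = (6, -7),  |v_rel|² = 85;  v_rel·d = (6)·(-1) + (-7)·(-11) = 71
85·t² − 142·t + 22 = 0  ⇒  m = 71² − 85·22 = 3171
m = 3171 > 0,  v_rel·d = 71 > 0  ⇒  inside

inside=yes margin=3171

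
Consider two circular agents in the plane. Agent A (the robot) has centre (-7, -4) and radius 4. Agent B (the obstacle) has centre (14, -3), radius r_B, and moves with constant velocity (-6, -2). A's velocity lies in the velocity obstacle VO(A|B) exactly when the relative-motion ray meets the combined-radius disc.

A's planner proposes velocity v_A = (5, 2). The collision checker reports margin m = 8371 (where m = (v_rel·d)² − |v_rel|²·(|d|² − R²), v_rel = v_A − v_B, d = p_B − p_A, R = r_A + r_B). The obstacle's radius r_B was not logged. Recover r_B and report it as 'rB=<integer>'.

m = 8371
d = (21, 1);  v_rel = (11, 4),  |v_rel|² = 137
v_rel×d = (11)·(1) − (4)·(21) = -73
since m = R²·137 − (-73)²:  R² = (5329 + 8371) / 137 = 100
R = √100 = 10  ⇒  r_B = 10 − 4 = 6

rB=6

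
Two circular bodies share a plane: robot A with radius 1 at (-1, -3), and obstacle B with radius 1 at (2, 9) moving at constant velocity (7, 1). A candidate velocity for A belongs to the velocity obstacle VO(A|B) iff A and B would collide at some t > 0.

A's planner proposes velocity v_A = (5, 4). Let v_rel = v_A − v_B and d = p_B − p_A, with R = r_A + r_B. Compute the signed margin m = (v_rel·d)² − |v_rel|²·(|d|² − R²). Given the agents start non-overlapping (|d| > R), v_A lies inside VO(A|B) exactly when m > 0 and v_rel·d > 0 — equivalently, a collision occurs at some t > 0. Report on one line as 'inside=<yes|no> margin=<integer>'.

d = (3, 12),  |d|² = 153;  R = 1+1 = 2,  c = 153−2² = 149
v_rel = (-2, 3),  |v_rel|² = 13;  v_rel·d = (-2)·(3) + (3)·(12) = 30
13·t² − 60·t + 149 = 0  ⇒  m = 30² − 13·149 = -1037
m = -1037 < 0,  v_rel·d = 30 > 0  ⇒  outside

inside=no margin=-1037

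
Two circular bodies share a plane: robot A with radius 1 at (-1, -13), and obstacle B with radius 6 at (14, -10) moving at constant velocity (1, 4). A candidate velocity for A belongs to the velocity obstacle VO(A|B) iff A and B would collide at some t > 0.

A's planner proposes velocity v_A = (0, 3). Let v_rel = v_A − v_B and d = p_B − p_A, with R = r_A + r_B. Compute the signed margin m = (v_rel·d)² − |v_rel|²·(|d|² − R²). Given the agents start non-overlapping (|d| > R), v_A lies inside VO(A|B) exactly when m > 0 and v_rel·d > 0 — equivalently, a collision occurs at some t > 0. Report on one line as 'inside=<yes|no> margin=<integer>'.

d = (15, 3),  |d|² = 234;  R = 1+6 = 7,  c = 234−7² = 185
v_rel = (-1, -1),  |v_rel|² = 2;  v_rel·d = (-1)·(15) + (-1)·(3) = -18
2·t² + 36·t + 185 = 0  ⇒  m = (-18)² − 2·185 = -46
m = -46 < 0,  v_rel·d = -18 < 0  ⇒  outside

inside=no margin=-46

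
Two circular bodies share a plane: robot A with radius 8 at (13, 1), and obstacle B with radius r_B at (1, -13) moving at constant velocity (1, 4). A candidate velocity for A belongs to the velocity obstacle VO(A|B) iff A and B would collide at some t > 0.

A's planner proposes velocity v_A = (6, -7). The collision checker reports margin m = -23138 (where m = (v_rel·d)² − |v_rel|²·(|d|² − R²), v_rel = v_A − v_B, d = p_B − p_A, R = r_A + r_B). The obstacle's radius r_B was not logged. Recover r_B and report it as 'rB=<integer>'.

m = -23138
d = (-12, -14);  v_rel = (5, -11),  |v_rel|² = 146
v_rel×d = (5)·(-14) − (-11)·(-12) = -202
since m = R²·146 − (-202)²:  R² = (40804 + -23138) / 146 = 121
R = √121 = 11  ⇒  r_B = 11 − 8 = 3

rB=3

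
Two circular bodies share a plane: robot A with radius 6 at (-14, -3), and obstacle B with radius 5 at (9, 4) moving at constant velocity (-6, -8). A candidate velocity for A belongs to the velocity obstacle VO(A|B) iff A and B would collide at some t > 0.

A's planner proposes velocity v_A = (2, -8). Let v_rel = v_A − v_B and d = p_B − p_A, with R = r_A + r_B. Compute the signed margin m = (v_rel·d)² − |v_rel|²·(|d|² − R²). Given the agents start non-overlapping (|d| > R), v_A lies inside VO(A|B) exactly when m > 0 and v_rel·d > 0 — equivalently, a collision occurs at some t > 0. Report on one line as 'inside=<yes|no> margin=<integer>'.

d = (23, 7),  |d|² = 578;  R = 6+5 = 11,  c = 578−11² = 457
v_rel = (8, 0),  |v_rel|² = 64;  v_rel·d = (8)·(23) + (0)·(7) = 184
64·t² − 368·t + 457 = 0  ⇒  m = 184² − 64·457 = 4608
m = 4608 > 0,  v_rel·d = 184 > 0  ⇒  inside

inside=yes margin=4608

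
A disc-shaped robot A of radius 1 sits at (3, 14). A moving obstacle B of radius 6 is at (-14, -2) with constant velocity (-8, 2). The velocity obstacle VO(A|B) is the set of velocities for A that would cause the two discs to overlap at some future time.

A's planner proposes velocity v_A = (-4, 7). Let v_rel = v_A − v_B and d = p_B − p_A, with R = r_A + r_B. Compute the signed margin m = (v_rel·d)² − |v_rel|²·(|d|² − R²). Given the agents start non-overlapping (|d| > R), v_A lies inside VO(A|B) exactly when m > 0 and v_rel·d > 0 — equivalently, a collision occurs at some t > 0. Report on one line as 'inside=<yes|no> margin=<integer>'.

d = (-17, -16),  |d|² = 545;  R = 1+6 = 7,  c = 545−7² = 496
v_rel = (4, 5),  |v_rel|² = 41;  v_rel·d = (4)·(-17) + (5)·(-16) = -148
41·t² + 296·t + 496 = 0  ⇒  m = (-148)² − 41·496 = 1568
m = 1568 > 0,  v_rel·d = -148 < 0  ⇒  outside

inside=no margin=1568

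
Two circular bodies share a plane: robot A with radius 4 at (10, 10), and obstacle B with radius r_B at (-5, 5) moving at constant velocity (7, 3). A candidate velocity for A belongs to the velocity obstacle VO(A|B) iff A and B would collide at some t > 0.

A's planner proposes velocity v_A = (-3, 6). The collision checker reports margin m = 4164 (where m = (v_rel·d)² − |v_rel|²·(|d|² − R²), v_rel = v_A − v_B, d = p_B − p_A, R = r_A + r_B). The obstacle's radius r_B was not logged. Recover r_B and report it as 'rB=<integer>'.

m = 4164
d = (-15, -5);  v_rel = (-10, 3),  |v_rel|² = 109
v_rel×d = (-10)·(-5) − (3)·(-15) = 95
since m = R²·109 − 95²:  R² = (9025 + 4164) / 109 = 121
R = √121 = 11  ⇒  r_B = 11 − 4 = 7

rB=7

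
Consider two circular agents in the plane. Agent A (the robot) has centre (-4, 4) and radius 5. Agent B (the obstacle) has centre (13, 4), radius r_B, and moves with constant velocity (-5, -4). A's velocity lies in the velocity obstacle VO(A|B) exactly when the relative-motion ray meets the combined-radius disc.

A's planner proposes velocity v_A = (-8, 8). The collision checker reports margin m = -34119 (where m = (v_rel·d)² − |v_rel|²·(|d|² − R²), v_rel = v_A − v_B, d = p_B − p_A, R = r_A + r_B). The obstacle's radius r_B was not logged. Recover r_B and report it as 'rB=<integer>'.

m = -34119
d = (17, 0);  v_rel = (-3, 12),  |v_rel|² = 153
v_rel×d = (-3)·(0) − (12)·(17) = -204
since m = R²·153 − (-204)²:  R² = (41616 + -34119) / 153 = 49
R = √49 = 7  ⇒  r_B = 7 − 5 = 2

rB=2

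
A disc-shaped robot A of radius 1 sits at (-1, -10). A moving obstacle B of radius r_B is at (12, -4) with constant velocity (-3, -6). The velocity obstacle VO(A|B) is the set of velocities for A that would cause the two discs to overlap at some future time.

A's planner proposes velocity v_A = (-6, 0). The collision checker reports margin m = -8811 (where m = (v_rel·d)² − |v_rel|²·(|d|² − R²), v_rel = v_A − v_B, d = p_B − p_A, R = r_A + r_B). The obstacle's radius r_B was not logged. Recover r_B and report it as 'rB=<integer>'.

m = -8811
d = (13, 6);  v_rel = (-3, 6),  |v_rel|² = 45
v_rel×d = (-3)·(6) − (6)·(13) = -96
since m = R²·45 − (-96)²:  R² = (9216 + -8811) / 45 = 9
R = √9 = 3  ⇒  r_B = 3 − 1 = 2

rB=2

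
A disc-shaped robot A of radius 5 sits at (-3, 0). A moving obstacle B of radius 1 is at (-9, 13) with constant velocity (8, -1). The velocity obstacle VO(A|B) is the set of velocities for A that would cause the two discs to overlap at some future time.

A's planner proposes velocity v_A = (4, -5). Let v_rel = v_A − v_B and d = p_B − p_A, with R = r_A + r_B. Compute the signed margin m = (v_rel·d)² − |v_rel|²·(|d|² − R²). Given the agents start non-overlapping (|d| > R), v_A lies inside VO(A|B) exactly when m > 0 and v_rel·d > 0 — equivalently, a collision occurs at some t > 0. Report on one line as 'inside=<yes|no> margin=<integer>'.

d = (-6, 13),  |d|² = 205;  R = 5+1 = 6,  c = 205−6² = 169
v_rel = (-4, -4),  |v_rel|² = 32;  v_rel·d = (-4)·(-6) + (-4)·(13) = -28
32·t² + 56·t + 169 = 0  ⇒  m = (-28)² − 32·169 = -4624
m = -4624 < 0,  v_rel·d = -28 < 0  ⇒  outside

inside=no margin=-4624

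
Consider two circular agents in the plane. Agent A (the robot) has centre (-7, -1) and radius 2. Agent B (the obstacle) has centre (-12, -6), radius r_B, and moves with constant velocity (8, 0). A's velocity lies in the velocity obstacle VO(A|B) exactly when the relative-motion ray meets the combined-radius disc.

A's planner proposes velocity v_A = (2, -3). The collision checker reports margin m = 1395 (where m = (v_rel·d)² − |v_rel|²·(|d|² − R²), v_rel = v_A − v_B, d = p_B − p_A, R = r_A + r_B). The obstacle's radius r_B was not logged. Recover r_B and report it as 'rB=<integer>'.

m = 1395
d = (-5, -5);  v_rel = (-6, -3),  |v_rel|² = 45
v_rel×d = (-6)·(-5) − (-3)·(-5) = 15
since m = R²·45 − 15²:  R² = (225 + 1395) / 45 = 36
R = √36 = 6  ⇒  r_B = 6 − 2 = 4

rB=4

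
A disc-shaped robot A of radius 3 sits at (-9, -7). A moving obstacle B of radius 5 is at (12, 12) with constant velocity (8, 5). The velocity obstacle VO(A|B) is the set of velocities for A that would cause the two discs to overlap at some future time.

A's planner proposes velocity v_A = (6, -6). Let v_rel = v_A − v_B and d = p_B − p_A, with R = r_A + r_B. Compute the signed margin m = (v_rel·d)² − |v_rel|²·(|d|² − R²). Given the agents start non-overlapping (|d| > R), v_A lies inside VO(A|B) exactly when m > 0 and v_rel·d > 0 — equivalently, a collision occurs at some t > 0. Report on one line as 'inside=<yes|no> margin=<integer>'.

d = (21, 19),  |d|² = 802;  R = 3+5 = 8,  c = 802−8² = 738
v_rel = (-2, -11),  |v_rel|² = 125;  v_rel·d = (-2)·(21) + (-11)·(19) = -251
125·t² + 502·t + 738 = 0  ⇒  m = (-251)² − 125·738 = -29249
m = -29249 < 0,  v_rel·d = -251 < 0  ⇒  outside

inside=no margin=-29249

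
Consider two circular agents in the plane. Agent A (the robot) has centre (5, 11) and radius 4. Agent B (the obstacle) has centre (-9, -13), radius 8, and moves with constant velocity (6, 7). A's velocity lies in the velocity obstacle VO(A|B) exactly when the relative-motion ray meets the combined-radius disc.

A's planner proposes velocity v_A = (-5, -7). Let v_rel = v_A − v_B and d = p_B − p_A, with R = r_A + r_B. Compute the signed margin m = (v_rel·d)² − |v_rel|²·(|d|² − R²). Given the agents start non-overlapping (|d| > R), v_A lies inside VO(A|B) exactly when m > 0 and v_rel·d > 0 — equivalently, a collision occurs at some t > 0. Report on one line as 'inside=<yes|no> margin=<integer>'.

d = (-14, -24),  |d|² = 772;  R = 4+8 = 12,  c = 772−12² = 628
v_rel = (-11, -14),  |v_rel|² = 317;  v_rel·d = (-11)·(-14) + (-14)·(-24) = 490
317·t² − 980·t + 628 = 0  ⇒  m = 490² − 317·628 = 41024
m = 41024 > 0,  v_rel·d = 490 > 0  ⇒  inside

inside=yes margin=41024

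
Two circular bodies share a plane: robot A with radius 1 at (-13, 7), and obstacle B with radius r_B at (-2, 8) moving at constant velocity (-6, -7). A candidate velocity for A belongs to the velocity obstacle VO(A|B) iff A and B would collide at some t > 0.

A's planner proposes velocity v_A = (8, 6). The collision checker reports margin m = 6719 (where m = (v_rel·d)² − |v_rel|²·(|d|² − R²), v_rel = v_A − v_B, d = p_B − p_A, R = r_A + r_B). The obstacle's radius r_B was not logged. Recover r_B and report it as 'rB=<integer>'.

m = 6719
d = (11, 1);  v_rel = (14, 13),  |v_rel|² = 365
v_rel×d = (14)·(1) − (13)·(11) = -129
since m = R²·365 − (-129)²:  R² = (16641 + 6719) / 365 = 64
R = √64 = 8  ⇒  r_B = 8 − 1 = 7

rB=7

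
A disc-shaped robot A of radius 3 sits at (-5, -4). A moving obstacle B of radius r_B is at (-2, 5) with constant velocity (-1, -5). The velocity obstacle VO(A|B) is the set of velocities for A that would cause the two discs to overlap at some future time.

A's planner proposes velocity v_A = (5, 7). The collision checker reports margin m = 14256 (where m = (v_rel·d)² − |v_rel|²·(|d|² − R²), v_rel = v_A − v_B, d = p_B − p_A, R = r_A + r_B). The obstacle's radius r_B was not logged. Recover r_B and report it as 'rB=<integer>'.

m = 14256
d = (3, 9);  v_rel = (6, 12),  |v_rel|² = 180
v_rel×d = (6)·(9) − (12)·(3) = 18
since m = R²·180 − 18²:  R² = (324 + 14256) / 180 = 81
R = √81 = 9  ⇒  r_B = 9 − 3 = 6

rB=6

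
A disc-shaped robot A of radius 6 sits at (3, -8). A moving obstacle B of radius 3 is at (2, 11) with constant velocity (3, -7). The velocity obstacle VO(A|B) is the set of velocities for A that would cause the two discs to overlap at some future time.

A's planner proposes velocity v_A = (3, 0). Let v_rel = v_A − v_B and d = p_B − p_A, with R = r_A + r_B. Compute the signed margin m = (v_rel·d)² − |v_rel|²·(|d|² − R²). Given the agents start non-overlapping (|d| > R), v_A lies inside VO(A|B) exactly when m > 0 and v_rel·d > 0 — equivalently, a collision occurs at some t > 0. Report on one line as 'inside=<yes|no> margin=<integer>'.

d = (-1, 19),  |d|² = 362;  R = 6+3 = 9,  c = 362−9² = 281
v_rel = (0, 7),  |v_rel|² = 49;  v_rel·d = (0)·(-1) + (7)·(19) = 133
49·t² − 266·t + 281 = 0  ⇒  m = 133² − 49·281 = 3920
m = 3920 > 0,  v_rel·d = 133 > 0  ⇒  inside

inside=yes margin=3920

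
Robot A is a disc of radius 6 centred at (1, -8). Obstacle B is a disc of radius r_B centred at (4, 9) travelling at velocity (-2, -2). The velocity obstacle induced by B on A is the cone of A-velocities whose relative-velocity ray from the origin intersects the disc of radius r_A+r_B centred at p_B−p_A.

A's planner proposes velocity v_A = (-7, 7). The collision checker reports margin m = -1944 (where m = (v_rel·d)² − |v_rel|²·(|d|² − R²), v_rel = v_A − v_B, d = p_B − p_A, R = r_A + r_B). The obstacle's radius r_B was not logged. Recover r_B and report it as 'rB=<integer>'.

m = -1944
d = (3, 17);  v_rel = (-5, 9),  |v_rel|² = 106
v_rel×d = (-5)·(17) − (9)·(3) = -112
since m = R²·106 − (-112)²:  R² = (12544 + -1944) / 106 = 100
R = √100 = 10  ⇒  r_B = 10 − 6 = 4

rB=4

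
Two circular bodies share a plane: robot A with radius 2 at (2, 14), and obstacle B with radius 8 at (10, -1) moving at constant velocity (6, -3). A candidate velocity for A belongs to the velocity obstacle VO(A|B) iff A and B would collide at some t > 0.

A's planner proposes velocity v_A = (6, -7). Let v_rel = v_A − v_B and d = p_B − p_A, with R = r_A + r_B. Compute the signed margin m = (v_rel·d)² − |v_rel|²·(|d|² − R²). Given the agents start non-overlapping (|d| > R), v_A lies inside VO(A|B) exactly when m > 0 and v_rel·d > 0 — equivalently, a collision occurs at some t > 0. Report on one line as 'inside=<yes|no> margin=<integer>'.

d = (8, -15),  |d|² = 289;  R = 2+8 = 10,  c = 289−10² = 189
v_rel = (0, -4),  |v_rel|² = 16;  v_rel·d = (0)·(8) + (-4)·(-15) = 60
16·t² − 120·t + 189 = 0  ⇒  m = 60² − 16·189 = 576
m = 576 > 0,  v_rel·d = 60 > 0  ⇒  inside

inside=yes margin=576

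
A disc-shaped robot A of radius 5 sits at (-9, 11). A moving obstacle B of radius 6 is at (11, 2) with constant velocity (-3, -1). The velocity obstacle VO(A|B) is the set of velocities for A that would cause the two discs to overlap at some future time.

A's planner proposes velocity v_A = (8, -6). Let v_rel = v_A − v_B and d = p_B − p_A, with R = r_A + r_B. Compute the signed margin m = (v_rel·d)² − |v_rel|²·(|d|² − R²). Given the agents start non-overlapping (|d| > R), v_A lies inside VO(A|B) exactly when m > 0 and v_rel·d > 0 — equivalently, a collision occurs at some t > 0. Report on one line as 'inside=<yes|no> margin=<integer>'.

d = (20, -9),  |d|² = 481;  R = 5+6 = 11,  c = 481−11² = 360
v_rel = (11, -5),  |v_rel|² = 146;  v_rel·d = (11)·(20) + (-5)·(-9) = 265
146·t² − 530·t + 360 = 0  ⇒  m = 265² − 146·360 = 17665
m = 17665 > 0,  v_rel·d = 265 > 0  ⇒  inside

inside=yes margin=17665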